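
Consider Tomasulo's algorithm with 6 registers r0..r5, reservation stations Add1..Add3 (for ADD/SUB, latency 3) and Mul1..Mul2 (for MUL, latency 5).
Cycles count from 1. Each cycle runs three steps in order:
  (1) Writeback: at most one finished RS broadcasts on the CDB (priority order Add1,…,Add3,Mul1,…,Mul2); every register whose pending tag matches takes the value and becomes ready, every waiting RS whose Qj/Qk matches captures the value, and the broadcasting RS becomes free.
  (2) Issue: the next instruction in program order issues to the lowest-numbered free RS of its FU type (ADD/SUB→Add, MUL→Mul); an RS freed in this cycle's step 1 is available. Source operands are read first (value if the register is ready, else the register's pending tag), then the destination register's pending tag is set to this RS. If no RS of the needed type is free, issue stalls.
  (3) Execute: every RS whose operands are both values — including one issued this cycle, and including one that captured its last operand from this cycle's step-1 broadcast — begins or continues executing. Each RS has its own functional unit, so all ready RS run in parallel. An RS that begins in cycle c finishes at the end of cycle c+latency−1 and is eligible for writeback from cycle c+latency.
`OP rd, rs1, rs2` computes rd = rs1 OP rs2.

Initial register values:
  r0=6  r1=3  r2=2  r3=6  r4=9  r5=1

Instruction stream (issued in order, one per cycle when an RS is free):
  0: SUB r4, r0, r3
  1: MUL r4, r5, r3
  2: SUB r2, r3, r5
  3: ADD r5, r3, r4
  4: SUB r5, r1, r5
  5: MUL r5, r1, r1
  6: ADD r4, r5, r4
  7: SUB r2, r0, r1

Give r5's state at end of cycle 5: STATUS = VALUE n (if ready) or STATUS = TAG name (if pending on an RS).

STATUS = TAG Add3

c1: issue SUB r4<-Add1 | r0:6,r1:3,r2:2,r3:6,r4:Add1,r5:1
c2: issue MUL r4<-Mul1 | r0:6,r1:3,r2:2,r3:6,r4:Mul1,r5:1
c3: issue SUB r2<-Add2 | r0:6,r1:3,r2:Add2,r3:6,r4:Mul1,r5:1
c4: CDB Add1=0; issue ADD r5<-Add1 | r0:6,r1:3,r2:Add2,r3:6,r4:Mul1,r5:Add1
c5: issue SUB r5<-Add3 | r0:6,r1:3,r2:Add2,r3:6,r4:Mul1,r5:Add3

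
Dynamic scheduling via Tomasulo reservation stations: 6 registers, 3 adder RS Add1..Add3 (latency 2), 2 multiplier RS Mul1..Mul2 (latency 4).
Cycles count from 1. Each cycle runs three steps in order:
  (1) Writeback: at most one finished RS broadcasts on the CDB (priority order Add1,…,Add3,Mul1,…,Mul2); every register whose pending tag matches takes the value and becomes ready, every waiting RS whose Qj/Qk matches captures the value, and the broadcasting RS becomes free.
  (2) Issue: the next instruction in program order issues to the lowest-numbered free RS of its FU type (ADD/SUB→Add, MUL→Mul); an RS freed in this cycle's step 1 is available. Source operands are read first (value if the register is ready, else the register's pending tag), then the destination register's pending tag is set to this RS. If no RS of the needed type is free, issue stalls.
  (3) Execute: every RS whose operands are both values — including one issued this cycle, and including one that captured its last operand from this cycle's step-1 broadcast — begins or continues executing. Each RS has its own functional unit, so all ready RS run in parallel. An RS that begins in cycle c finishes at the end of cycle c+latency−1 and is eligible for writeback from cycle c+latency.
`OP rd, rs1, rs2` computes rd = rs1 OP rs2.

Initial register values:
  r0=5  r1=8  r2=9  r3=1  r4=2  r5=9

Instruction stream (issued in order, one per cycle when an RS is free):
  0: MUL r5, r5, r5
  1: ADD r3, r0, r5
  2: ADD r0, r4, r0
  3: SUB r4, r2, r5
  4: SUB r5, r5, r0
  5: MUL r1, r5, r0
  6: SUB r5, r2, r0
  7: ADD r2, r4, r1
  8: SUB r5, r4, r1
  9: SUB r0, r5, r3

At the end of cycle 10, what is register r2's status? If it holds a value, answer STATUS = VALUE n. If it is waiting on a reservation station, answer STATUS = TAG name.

  c1: issue MUL r5<-Mul1  regs: r0:5,r1:8,r2:9,r3:1,r4:2,r5:Mul1
  c2: issue ADD r3<-Add1  regs: r0:5,r1:8,r2:9,r3:Add1,r4:2,r5:Mul1
  c3: issue ADD r0<-Add2  regs: r0:Add2,r1:8,r2:9,r3:Add1,r4:2,r5:Mul1
  c4: issue SUB r4<-Add3  regs: r0:Add2,r1:8,r2:9,r3:Add1,r4:Add3,r5:Mul1
  c5: CDB Add2=7; issue SUB r5<-Add2  regs: r0:7,r1:8,r2:9,r3:Add1,r4:Add3,r5:Add2
  c6: CDB Mul1=81; issue MUL r1<-Mul1  regs: r0:7,r1:Mul1,r2:9,r3:Add1,r4:Add3,r5:Add2
  c7: stall  regs: r0:7,r1:Mul1,r2:9,r3:Add1,r4:Add3,r5:Add2
  c8: CDB Add1=86; issue SUB r5<-Add1  regs: r0:7,r1:Mul1,r2:9,r3:86,r4:Add3,r5:Add1
  c9: CDB Add2=74; issue ADD r2<-Add2  regs: r0:7,r1:Mul1,r2:Add2,r3:86,r4:Add3,r5:Add1
  c10: CDB Add1=2; issue SUB r5<-Add1  regs: r0:7,r1:Mul1,r2:Add2,r3:86,r4:Add3,r5:Add1

STATUS = TAG Add2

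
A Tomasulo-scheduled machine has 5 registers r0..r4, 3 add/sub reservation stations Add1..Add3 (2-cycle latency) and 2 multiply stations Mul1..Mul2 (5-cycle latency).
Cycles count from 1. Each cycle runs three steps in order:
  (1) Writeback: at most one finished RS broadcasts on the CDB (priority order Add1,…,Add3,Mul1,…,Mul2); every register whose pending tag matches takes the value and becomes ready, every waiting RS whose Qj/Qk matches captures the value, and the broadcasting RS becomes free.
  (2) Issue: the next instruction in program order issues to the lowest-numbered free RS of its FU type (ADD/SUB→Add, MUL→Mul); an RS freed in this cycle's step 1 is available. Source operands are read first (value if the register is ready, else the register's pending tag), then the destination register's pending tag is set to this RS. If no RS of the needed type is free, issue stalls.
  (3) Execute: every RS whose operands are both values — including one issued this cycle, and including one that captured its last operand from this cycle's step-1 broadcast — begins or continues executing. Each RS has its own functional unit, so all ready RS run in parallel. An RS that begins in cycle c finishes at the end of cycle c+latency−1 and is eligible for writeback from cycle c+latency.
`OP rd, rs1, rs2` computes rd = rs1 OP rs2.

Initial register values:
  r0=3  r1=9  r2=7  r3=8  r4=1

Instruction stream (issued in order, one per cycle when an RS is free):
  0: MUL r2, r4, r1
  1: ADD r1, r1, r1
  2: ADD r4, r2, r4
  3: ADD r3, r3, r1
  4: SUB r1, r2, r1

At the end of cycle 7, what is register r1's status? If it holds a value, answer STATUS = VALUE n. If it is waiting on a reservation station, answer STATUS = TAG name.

cycle 1: issue MUL r2<-Mul1 // r0:3,r1:9,r2:Mul1,r3:8,r4:1
cycle 2: issue ADD r1<-Add1 // r0:3,r1:Add1,r2:Mul1,r3:8,r4:1
cycle 3: issue ADD r4<-Add2 // r0:3,r1:Add1,r2:Mul1,r3:8,r4:Add2
cycle 4: CDB Add1=18; issue ADD r3<-Add1 // r0:3,r1:18,r2:Mul1,r3:Add1,r4:Add2
cycle 5: issue SUB r1<-Add3 // r0:3,r1:Add3,r2:Mul1,r3:Add1,r4:Add2
cycle 6: CDB Add1=26 // r0:3,r1:Add3,r2:Mul1,r3:26,r4:Add2
cycle 7: CDB Mul1=9 // r0:3,r1:Add3,r2:9,r3:26,r4:Add2

STATUS = TAG Add3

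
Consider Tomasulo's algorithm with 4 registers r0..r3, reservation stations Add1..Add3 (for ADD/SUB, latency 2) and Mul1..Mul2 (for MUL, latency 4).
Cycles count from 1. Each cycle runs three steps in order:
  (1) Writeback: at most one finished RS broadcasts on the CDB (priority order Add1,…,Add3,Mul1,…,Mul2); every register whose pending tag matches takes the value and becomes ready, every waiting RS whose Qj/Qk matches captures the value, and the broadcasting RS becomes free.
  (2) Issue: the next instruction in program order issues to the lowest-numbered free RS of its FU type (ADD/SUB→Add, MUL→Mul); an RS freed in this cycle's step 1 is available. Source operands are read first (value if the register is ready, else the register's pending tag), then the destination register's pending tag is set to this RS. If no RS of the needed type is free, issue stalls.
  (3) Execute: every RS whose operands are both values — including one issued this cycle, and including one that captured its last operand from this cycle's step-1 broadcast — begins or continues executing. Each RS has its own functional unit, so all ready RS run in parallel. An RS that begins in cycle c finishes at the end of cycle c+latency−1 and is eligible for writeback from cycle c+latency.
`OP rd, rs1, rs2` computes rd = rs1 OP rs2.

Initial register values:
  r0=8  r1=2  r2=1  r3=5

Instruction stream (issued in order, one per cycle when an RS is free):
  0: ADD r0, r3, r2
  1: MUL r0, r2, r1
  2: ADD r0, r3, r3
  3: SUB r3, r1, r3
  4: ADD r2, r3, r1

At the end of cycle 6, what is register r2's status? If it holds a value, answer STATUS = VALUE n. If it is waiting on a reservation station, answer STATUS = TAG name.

STATUS = TAG Add1

c1: issue ADD r0<-Add1 | r0:Add1,r1:2,r2:1,r3:5
c2: issue MUL r0<-Mul1 | r0:Mul1,r1:2,r2:1,r3:5
c3: CDB Add1=6; issue ADD r0<-Add1 | r0:Add1,r1:2,r2:1,r3:5
c4: issue SUB r3<-Add2 | r0:Add1,r1:2,r2:1,r3:Add2
c5: CDB Add1=10; issue ADD r2<-Add1 | r0:10,r1:2,r2:Add1,r3:Add2
c6: CDB Add2=-3 | r0:10,r1:2,r2:Add1,r3:-3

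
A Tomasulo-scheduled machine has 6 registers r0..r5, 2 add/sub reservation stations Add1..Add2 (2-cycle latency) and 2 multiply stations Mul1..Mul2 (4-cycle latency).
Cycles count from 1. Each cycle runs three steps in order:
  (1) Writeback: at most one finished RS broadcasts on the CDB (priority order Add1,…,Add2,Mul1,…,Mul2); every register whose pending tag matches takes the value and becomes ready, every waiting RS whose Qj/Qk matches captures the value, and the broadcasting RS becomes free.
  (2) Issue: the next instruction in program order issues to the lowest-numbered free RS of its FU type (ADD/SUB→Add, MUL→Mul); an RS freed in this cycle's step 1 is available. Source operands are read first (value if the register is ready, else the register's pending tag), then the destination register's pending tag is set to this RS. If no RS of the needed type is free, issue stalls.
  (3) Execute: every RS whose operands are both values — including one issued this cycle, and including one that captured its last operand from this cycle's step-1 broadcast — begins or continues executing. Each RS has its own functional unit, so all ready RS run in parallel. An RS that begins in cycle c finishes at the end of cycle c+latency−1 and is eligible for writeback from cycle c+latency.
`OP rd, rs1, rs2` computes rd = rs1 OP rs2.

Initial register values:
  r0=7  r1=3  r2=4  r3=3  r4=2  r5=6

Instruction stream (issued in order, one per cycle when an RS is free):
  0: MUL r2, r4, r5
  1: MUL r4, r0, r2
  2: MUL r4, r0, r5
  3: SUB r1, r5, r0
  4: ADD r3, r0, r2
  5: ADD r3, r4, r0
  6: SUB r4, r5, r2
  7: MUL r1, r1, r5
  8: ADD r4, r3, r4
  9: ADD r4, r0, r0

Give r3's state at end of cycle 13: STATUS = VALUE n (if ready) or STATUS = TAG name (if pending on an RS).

  c1: issue MUL r2<-Mul1  regs: r0:7,r1:3,r2:Mul1,r3:3,r4:2,r5:6
  c2: issue MUL r4<-Mul2  regs: r0:7,r1:3,r2:Mul1,r3:3,r4:Mul2,r5:6
  c3: stall  regs: r0:7,r1:3,r2:Mul1,r3:3,r4:Mul2,r5:6
  c4: stall  regs: r0:7,r1:3,r2:Mul1,r3:3,r4:Mul2,r5:6
  c5: CDB Mul1=12; issue MUL r4<-Mul1  regs: r0:7,r1:3,r2:12,r3:3,r4:Mul1,r5:6
  c6: issue SUB r1<-Add1  regs: r0:7,r1:Add1,r2:12,r3:3,r4:Mul1,r5:6
  c7: issue ADD r3<-Add2  regs: r0:7,r1:Add1,r2:12,r3:Add2,r4:Mul1,r5:6
  c8: CDB Add1=-1; issue ADD r3<-Add1  regs: r0:7,r1:-1,r2:12,r3:Add1,r4:Mul1,r5:6
  c9: CDB Add2=19; issue SUB r4<-Add2  regs: r0:7,r1:-1,r2:12,r3:Add1,r4:Add2,r5:6
  c10: CDB Mul1=42; issue MUL r1<-Mul1  regs: r0:7,r1:Mul1,r2:12,r3:Add1,r4:Add2,r5:6
  c11: CDB Add2=-6; issue ADD r4<-Add2  regs: r0:7,r1:Mul1,r2:12,r3:Add1,r4:Add2,r5:6
  c12: CDB Add1=49; issue ADD r4<-Add1  regs: r0:7,r1:Mul1,r2:12,r3:49,r4:Add1,r5:6
  c13: CDB Mul2=84  regs: r0:7,r1:Mul1,r2:12,r3:49,r4:Add1,r5:6

STATUS = VALUE 49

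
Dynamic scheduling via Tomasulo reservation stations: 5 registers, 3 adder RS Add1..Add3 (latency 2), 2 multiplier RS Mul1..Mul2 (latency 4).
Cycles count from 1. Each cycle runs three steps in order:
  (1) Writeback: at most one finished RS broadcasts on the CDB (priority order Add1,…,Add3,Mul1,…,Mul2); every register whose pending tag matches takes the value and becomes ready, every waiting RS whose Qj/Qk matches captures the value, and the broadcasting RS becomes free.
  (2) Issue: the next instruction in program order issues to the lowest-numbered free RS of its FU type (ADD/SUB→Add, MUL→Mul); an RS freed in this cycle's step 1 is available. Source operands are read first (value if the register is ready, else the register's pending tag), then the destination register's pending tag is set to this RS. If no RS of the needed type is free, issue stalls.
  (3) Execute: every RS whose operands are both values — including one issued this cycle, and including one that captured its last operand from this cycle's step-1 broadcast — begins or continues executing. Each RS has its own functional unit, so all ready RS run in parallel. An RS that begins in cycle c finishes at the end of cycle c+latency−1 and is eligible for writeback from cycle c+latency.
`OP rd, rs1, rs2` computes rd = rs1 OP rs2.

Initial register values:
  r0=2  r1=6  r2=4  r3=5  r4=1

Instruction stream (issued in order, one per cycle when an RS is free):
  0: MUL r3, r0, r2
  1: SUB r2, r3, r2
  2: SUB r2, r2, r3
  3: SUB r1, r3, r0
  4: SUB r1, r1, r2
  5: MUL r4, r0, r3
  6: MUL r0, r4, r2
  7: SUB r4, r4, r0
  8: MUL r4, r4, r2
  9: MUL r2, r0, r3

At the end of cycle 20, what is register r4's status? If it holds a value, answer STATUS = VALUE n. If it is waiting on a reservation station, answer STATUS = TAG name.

STATUS = TAG Mul1

c1: issue MUL r3<-Mul1 | r0:2,r1:6,r2:4,r3:Mul1,r4:1
c2: issue SUB r2<-Add1 | r0:2,r1:6,r2:Add1,r3:Mul1,r4:1
c3: issue SUB r2<-Add2 | r0:2,r1:6,r2:Add2,r3:Mul1,r4:1
c4: issue SUB r1<-Add3 | r0:2,r1:Add3,r2:Add2,r3:Mul1,r4:1
c5: CDB Mul1=8; stall | r0:2,r1:Add3,r2:Add2,r3:8,r4:1
c6: stall | r0:2,r1:Add3,r2:Add2,r3:8,r4:1
c7: CDB Add1=4; issue SUB r1<-Add1 | r0:2,r1:Add1,r2:Add2,r3:8,r4:1
c8: CDB Add3=6; issue MUL r4<-Mul1 | r0:2,r1:Add1,r2:Add2,r3:8,r4:Mul1
c9: CDB Add2=-4; issue MUL r0<-Mul2 | r0:Mul2,r1:Add1,r2:-4,r3:8,r4:Mul1
c10: issue SUB r4<-Add2 | r0:Mul2,r1:Add1,r2:-4,r3:8,r4:Add2
c11: CDB Add1=10; stall | r0:Mul2,r1:10,r2:-4,r3:8,r4:Add2
c12: CDB Mul1=16; issue MUL r4<-Mul1 | r0:Mul2,r1:10,r2:-4,r3:8,r4:Mul1
c13: stall | r0:Mul2,r1:10,r2:-4,r3:8,r4:Mul1
c14: stall | r0:Mul2,r1:10,r2:-4,r3:8,r4:Mul1
c15: stall | r0:Mul2,r1:10,r2:-4,r3:8,r4:Mul1
c16: CDB Mul2=-64; issue MUL r2<-Mul2 | r0:-64,r1:10,r2:Mul2,r3:8,r4:Mul1
c17: - | r0:-64,r1:10,r2:Mul2,r3:8,r4:Mul1
c18: CDB Add2=80 | r0:-64,r1:10,r2:Mul2,r3:8,r4:Mul1
c19: - | r0:-64,r1:10,r2:Mul2,r3:8,r4:Mul1
c20: CDB Mul2=-512 | r0:-64,r1:10,r2:-512,r3:8,r4:Mul1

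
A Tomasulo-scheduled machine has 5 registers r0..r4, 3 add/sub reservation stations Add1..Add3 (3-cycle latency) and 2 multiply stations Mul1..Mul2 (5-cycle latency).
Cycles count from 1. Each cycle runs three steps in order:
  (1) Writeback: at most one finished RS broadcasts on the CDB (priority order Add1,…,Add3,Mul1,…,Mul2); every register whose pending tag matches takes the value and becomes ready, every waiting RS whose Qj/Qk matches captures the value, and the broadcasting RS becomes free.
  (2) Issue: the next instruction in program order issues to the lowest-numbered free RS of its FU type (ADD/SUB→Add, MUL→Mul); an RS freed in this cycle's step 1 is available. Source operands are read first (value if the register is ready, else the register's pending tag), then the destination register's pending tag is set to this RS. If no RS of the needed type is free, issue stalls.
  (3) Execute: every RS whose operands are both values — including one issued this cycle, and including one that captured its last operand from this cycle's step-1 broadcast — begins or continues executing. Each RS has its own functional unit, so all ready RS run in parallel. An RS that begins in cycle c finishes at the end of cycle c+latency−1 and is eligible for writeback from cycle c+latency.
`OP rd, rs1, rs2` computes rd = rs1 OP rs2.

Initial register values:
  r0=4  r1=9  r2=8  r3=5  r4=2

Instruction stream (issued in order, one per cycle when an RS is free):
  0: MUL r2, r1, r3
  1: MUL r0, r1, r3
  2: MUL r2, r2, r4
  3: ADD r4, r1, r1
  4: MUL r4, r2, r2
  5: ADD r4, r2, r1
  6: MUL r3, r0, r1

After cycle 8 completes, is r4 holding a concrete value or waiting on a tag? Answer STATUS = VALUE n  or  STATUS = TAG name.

cycle 1: issue MUL r2<-Mul1 // r0:4,r1:9,r2:Mul1,r3:5,r4:2
cycle 2: issue MUL r0<-Mul2 // r0:Mul2,r1:9,r2:Mul1,r3:5,r4:2
cycle 3: stall // r0:Mul2,r1:9,r2:Mul1,r3:5,r4:2
cycle 4: stall // r0:Mul2,r1:9,r2:Mul1,r3:5,r4:2
cycle 5: stall // r0:Mul2,r1:9,r2:Mul1,r3:5,r4:2
cycle 6: CDB Mul1=45; issue MUL r2<-Mul1 // r0:Mul2,r1:9,r2:Mul1,r3:5,r4:2
cycle 7: CDB Mul2=45; issue ADD r4<-Add1 // r0:45,r1:9,r2:Mul1,r3:5,r4:Add1
cycle 8: issue MUL r4<-Mul2 // r0:45,r1:9,r2:Mul1,r3:5,r4:Mul2

STATUS = TAG Mul2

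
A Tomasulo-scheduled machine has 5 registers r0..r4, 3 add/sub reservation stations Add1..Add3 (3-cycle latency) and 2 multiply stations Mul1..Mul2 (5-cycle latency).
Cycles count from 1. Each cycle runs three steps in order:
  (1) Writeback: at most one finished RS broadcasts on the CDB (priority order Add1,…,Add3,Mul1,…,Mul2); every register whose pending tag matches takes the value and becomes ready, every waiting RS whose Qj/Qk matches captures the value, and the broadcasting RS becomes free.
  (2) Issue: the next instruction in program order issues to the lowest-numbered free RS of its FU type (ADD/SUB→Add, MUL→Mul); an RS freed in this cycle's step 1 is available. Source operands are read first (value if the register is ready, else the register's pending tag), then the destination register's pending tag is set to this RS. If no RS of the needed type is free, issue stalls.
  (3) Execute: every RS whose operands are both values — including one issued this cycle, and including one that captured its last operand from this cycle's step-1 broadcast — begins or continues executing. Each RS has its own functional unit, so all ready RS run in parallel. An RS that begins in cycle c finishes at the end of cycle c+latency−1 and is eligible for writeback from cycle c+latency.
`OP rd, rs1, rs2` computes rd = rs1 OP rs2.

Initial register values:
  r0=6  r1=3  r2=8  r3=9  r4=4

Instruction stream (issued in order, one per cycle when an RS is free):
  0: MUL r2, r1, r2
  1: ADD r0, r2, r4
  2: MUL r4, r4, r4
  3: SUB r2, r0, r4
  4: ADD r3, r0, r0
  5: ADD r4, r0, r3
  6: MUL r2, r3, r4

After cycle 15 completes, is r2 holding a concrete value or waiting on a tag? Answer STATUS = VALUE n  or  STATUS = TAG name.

STATUS = TAG Mul1

  c1: issue MUL r2<-Mul1  regs: r0:6,r1:3,r2:Mul1,r3:9,r4:4
  c2: issue ADD r0<-Add1  regs: r0:Add1,r1:3,r2:Mul1,r3:9,r4:4
  c3: issue MUL r4<-Mul2  regs: r0:Add1,r1:3,r2:Mul1,r3:9,r4:Mul2
  c4: issue SUB r2<-Add2  regs: r0:Add1,r1:3,r2:Add2,r3:9,r4:Mul2
  c5: issue ADD r3<-Add3  regs: r0:Add1,r1:3,r2:Add2,r3:Add3,r4:Mul2
  c6: CDB Mul1=24; stall  regs: r0:Add1,r1:3,r2:Add2,r3:Add3,r4:Mul2
  c7: stall  regs: r0:Add1,r1:3,r2:Add2,r3:Add3,r4:Mul2
  c8: CDB Mul2=16; stall  regs: r0:Add1,r1:3,r2:Add2,r3:Add3,r4:16
  c9: CDB Add1=28; issue ADD r4<-Add1  regs: r0:28,r1:3,r2:Add2,r3:Add3,r4:Add1
  c10: issue MUL r2<-Mul1  regs: r0:28,r1:3,r2:Mul1,r3:Add3,r4:Add1
  c11: -  regs: r0:28,r1:3,r2:Mul1,r3:Add3,r4:Add1
  c12: CDB Add2=12  regs: r0:28,r1:3,r2:Mul1,r3:Add3,r4:Add1
  c13: CDB Add3=56  regs: r0:28,r1:3,r2:Mul1,r3:56,r4:Add1
  c14: -  regs: r0:28,r1:3,r2:Mul1,r3:56,r4:Add1
  c15: -  regs: r0:28,r1:3,r2:Mul1,r3:56,r4:Add1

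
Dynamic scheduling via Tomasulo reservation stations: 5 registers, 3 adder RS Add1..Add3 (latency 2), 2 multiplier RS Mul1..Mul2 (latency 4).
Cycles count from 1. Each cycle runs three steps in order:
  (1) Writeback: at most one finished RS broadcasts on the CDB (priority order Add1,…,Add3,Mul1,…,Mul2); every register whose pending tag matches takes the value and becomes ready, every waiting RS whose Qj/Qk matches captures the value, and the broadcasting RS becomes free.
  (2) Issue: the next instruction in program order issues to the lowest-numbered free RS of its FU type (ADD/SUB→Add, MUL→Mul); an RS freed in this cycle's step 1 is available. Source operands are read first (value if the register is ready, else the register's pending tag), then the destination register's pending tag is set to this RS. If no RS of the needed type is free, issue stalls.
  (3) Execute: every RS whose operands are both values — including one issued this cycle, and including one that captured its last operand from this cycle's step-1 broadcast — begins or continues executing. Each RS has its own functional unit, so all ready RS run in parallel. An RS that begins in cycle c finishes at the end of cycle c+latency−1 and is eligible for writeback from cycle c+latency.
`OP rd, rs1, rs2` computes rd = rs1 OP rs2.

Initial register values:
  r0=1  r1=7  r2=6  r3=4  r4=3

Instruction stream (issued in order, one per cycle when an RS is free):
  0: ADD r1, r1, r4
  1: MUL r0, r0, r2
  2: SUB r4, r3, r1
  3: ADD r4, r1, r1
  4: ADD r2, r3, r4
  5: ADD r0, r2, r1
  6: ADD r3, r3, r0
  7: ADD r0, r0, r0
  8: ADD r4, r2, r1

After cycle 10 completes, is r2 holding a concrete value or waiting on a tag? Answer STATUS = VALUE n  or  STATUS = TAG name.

cycle 1: issue ADD r1<-Add1 // r0:1,r1:Add1,r2:6,r3:4,r4:3
cycle 2: issue MUL r0<-Mul1 // r0:Mul1,r1:Add1,r2:6,r3:4,r4:3
cycle 3: CDB Add1=10; issue SUB r4<-Add1 // r0:Mul1,r1:10,r2:6,r3:4,r4:Add1
cycle 4: issue ADD r4<-Add2 // r0:Mul1,r1:10,r2:6,r3:4,r4:Add2
cycle 5: CDB Add1=-6; issue ADD r2<-Add1 // r0:Mul1,r1:10,r2:Add1,r3:4,r4:Add2
cycle 6: CDB Add2=20; issue ADD r0<-Add2 // r0:Add2,r1:10,r2:Add1,r3:4,r4:20
cycle 7: CDB Mul1=6; issue ADD r3<-Add3 // r0:Add2,r1:10,r2:Add1,r3:Add3,r4:20
cycle 8: CDB Add1=24; issue ADD r0<-Add1 // r0:Add1,r1:10,r2:24,r3:Add3,r4:20
cycle 9: stall // r0:Add1,r1:10,r2:24,r3:Add3,r4:20
cycle 10: CDB Add2=34; issue ADD r4<-Add2 // r0:Add1,r1:10,r2:24,r3:Add3,r4:Add2

STATUS = VALUE 24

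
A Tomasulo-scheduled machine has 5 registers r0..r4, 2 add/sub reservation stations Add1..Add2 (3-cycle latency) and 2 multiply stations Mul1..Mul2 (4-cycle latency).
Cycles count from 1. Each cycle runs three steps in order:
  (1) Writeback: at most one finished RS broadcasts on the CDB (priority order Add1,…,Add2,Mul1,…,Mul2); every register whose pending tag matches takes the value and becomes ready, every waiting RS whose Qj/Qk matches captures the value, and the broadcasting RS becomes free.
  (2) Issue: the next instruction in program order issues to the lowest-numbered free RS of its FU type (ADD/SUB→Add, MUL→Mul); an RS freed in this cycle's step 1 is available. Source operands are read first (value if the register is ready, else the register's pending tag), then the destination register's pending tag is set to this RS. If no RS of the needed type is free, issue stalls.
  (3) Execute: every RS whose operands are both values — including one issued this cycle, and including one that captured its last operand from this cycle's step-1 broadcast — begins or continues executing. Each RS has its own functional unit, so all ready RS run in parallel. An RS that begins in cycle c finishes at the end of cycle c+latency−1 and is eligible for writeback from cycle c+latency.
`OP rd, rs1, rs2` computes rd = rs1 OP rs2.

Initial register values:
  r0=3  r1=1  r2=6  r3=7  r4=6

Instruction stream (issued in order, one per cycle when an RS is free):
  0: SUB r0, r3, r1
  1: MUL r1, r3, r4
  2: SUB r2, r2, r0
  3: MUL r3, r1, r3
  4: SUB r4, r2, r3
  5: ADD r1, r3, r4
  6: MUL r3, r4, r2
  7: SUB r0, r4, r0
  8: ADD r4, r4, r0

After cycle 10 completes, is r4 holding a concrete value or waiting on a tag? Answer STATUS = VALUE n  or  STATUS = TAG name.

STATUS = TAG Add1

c1: issue SUB r0<-Add1 | r0:Add1,r1:1,r2:6,r3:7,r4:6
c2: issue MUL r1<-Mul1 | r0:Add1,r1:Mul1,r2:6,r3:7,r4:6
c3: issue SUB r2<-Add2 | r0:Add1,r1:Mul1,r2:Add2,r3:7,r4:6
c4: CDB Add1=6; issue MUL r3<-Mul2 | r0:6,r1:Mul1,r2:Add2,r3:Mul2,r4:6
c5: issue SUB r4<-Add1 | r0:6,r1:Mul1,r2:Add2,r3:Mul2,r4:Add1
c6: CDB Mul1=42; stall | r0:6,r1:42,r2:Add2,r3:Mul2,r4:Add1
c7: CDB Add2=0; issue ADD r1<-Add2 | r0:6,r1:Add2,r2:0,r3:Mul2,r4:Add1
c8: issue MUL r3<-Mul1 | r0:6,r1:Add2,r2:0,r3:Mul1,r4:Add1
c9: stall | r0:6,r1:Add2,r2:0,r3:Mul1,r4:Add1
c10: CDB Mul2=294; stall | r0:6,r1:Add2,r2:0,r3:Mul1,r4:Add1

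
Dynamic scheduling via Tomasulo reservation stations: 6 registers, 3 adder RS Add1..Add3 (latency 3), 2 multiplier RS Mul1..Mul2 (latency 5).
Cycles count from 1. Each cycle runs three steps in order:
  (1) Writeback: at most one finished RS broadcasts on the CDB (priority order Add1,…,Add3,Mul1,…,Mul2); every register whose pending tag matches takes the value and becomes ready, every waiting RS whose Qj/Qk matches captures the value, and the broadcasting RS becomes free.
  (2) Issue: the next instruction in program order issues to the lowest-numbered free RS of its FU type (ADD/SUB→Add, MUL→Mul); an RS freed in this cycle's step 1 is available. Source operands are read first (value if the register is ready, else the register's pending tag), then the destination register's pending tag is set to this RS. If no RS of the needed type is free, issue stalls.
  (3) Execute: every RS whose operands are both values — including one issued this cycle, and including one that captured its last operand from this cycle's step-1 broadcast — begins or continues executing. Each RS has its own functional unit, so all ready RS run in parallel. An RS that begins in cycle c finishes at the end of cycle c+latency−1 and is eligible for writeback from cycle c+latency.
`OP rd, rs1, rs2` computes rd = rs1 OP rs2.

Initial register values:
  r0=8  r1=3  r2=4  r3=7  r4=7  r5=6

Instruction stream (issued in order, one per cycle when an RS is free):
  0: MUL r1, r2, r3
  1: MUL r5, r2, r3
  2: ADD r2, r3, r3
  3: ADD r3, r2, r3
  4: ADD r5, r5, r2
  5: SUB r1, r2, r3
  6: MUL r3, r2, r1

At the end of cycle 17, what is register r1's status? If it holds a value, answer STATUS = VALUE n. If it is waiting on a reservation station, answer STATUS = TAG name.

STATUS = VALUE -7

c1: issue MUL r1<-Mul1 | r0:8,r1:Mul1,r2:4,r3:7,r4:7,r5:6
c2: issue MUL r5<-Mul2 | r0:8,r1:Mul1,r2:4,r3:7,r4:7,r5:Mul2
c3: issue ADD r2<-Add1 | r0:8,r1:Mul1,r2:Add1,r3:7,r4:7,r5:Mul2
c4: issue ADD r3<-Add2 | r0:8,r1:Mul1,r2:Add1,r3:Add2,r4:7,r5:Mul2
c5: issue ADD r5<-Add3 | r0:8,r1:Mul1,r2:Add1,r3:Add2,r4:7,r5:Add3
c6: CDB Add1=14; issue SUB r1<-Add1 | r0:8,r1:Add1,r2:14,r3:Add2,r4:7,r5:Add3
c7: CDB Mul1=28; issue MUL r3<-Mul1 | r0:8,r1:Add1,r2:14,r3:Mul1,r4:7,r5:Add3
c8: CDB Mul2=28 | r0:8,r1:Add1,r2:14,r3:Mul1,r4:7,r5:Add3
c9: CDB Add2=21 | r0:8,r1:Add1,r2:14,r3:Mul1,r4:7,r5:Add3
c10: - | r0:8,r1:Add1,r2:14,r3:Mul1,r4:7,r5:Add3
c11: CDB Add3=42 | r0:8,r1:Add1,r2:14,r3:Mul1,r4:7,r5:42
c12: CDB Add1=-7 | r0:8,r1:-7,r2:14,r3:Mul1,r4:7,r5:42
c13: - | r0:8,r1:-7,r2:14,r3:Mul1,r4:7,r5:42
c14: - | r0:8,r1:-7,r2:14,r3:Mul1,r4:7,r5:42
c15: - | r0:8,r1:-7,r2:14,r3:Mul1,r4:7,r5:42
c16: - | r0:8,r1:-7,r2:14,r3:Mul1,r4:7,r5:42
c17: CDB Mul1=-98 | r0:8,r1:-7,r2:14,r3:-98,r4:7,r5:42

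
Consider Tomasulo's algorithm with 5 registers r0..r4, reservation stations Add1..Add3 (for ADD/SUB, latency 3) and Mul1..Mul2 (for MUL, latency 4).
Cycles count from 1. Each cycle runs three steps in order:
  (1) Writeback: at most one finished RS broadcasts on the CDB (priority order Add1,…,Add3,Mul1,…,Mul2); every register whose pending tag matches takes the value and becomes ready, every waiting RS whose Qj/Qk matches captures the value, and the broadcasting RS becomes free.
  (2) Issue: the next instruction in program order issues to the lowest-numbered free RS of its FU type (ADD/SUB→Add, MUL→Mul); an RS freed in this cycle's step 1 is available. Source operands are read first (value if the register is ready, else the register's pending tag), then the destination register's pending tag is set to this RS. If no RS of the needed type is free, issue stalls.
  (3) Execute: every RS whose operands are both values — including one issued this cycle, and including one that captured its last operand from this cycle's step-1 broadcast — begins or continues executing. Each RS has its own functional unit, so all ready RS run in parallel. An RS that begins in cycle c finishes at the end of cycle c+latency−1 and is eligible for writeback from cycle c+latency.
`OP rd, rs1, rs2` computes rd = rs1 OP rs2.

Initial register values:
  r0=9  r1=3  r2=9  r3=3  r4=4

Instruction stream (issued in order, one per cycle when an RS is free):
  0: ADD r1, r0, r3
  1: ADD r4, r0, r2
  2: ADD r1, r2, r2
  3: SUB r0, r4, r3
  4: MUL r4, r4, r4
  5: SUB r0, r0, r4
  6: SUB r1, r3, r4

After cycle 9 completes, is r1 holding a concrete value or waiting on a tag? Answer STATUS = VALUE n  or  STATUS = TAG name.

STATUS = TAG Add3

cycle 1: issue ADD r1<-Add1 // r0:9,r1:Add1,r2:9,r3:3,r4:4
cycle 2: issue ADD r4<-Add2 // r0:9,r1:Add1,r2:9,r3:3,r4:Add2
cycle 3: issue ADD r1<-Add3 // r0:9,r1:Add3,r2:9,r3:3,r4:Add2
cycle 4: CDB Add1=12; issue SUB r0<-Add1 // r0:Add1,r1:Add3,r2:9,r3:3,r4:Add2
cycle 5: CDB Add2=18; issue MUL r4<-Mul1 // r0:Add1,r1:Add3,r2:9,r3:3,r4:Mul1
cycle 6: CDB Add3=18; issue SUB r0<-Add2 // r0:Add2,r1:18,r2:9,r3:3,r4:Mul1
cycle 7: issue SUB r1<-Add3 // r0:Add2,r1:Add3,r2:9,r3:3,r4:Mul1
cycle 8: CDB Add1=15 // r0:Add2,r1:Add3,r2:9,r3:3,r4:Mul1
cycle 9: CDB Mul1=324 // r0:Add2,r1:Add3,r2:9,r3:3,r4:324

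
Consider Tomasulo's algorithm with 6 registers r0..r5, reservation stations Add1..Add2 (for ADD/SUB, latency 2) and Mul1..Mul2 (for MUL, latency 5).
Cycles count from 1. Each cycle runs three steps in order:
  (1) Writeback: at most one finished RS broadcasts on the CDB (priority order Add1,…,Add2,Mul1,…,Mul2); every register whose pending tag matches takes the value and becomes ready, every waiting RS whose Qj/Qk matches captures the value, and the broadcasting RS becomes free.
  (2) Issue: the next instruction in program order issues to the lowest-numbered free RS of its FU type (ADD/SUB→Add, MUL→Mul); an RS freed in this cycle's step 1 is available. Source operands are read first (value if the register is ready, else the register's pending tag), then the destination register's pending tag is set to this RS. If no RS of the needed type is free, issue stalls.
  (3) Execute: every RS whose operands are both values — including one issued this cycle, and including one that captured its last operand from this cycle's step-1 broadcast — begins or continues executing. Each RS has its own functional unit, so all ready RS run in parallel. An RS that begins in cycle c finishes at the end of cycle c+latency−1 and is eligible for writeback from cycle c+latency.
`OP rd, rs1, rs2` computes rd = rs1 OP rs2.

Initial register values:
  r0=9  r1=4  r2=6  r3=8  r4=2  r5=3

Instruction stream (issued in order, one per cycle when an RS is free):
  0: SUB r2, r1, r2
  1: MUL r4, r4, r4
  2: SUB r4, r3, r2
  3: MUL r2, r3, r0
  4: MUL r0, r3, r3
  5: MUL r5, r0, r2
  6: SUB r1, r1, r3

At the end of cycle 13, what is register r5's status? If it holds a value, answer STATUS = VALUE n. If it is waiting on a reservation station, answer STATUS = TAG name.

c1: issue SUB r2<-Add1 | r0:9,r1:4,r2:Add1,r3:8,r4:2,r5:3
c2: issue MUL r4<-Mul1 | r0:9,r1:4,r2:Add1,r3:8,r4:Mul1,r5:3
c3: CDB Add1=-2; issue SUB r4<-Add1 | r0:9,r1:4,r2:-2,r3:8,r4:Add1,r5:3
c4: issue MUL r2<-Mul2 | r0:9,r1:4,r2:Mul2,r3:8,r4:Add1,r5:3
c5: CDB Add1=10; stall | r0:9,r1:4,r2:Mul2,r3:8,r4:10,r5:3
c6: stall | r0:9,r1:4,r2:Mul2,r3:8,r4:10,r5:3
c7: CDB Mul1=4; issue MUL r0<-Mul1 | r0:Mul1,r1:4,r2:Mul2,r3:8,r4:10,r5:3
c8: stall | r0:Mul1,r1:4,r2:Mul2,r3:8,r4:10,r5:3
c9: CDB Mul2=72; issue MUL r5<-Mul2 | r0:Mul1,r1:4,r2:72,r3:8,r4:10,r5:Mul2
c10: issue SUB r1<-Add1 | r0:Mul1,r1:Add1,r2:72,r3:8,r4:10,r5:Mul2
c11: - | r0:Mul1,r1:Add1,r2:72,r3:8,r4:10,r5:Mul2
c12: CDB Add1=-4 | r0:Mul1,r1:-4,r2:72,r3:8,r4:10,r5:Mul2
c13: CDB Mul1=64 | r0:64,r1:-4,r2:72,r3:8,r4:10,r5:Mul2

STATUS = TAG Mul2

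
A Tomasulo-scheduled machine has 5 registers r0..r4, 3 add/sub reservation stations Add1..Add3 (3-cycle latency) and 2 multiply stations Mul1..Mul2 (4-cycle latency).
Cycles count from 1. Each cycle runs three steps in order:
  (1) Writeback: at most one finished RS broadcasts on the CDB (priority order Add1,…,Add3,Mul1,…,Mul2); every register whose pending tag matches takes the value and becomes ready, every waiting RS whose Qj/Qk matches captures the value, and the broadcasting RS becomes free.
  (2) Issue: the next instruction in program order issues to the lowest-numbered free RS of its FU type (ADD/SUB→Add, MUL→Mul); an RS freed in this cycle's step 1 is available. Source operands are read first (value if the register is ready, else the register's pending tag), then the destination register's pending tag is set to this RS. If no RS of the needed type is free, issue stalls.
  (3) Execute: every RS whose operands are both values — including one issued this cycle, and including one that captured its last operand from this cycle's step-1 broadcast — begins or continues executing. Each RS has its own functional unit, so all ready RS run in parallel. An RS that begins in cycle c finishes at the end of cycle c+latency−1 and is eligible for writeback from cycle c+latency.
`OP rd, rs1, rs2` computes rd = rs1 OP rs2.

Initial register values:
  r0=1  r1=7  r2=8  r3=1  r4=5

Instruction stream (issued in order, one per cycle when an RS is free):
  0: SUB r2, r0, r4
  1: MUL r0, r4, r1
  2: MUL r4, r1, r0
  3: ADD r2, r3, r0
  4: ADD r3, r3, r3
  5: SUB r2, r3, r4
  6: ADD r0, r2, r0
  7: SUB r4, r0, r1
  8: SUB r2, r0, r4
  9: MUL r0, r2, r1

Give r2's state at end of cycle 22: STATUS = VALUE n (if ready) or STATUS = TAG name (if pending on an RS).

STATUS = VALUE 7

cycle 1: issue SUB r2<-Add1 // r0:1,r1:7,r2:Add1,r3:1,r4:5
cycle 2: issue MUL r0<-Mul1 // r0:Mul1,r1:7,r2:Add1,r3:1,r4:5
cycle 3: issue MUL r4<-Mul2 // r0:Mul1,r1:7,r2:Add1,r3:1,r4:Mul2
cycle 4: CDB Add1=-4; issue ADD r2<-Add1 // r0:Mul1,r1:7,r2:Add1,r3:1,r4:Mul2
cycle 5: issue ADD r3<-Add2 // r0:Mul1,r1:7,r2:Add1,r3:Add2,r4:Mul2
cycle 6: CDB Mul1=35; issue SUB r2<-Add3 // r0:35,r1:7,r2:Add3,r3:Add2,r4:Mul2
cycle 7: stall // r0:35,r1:7,r2:Add3,r3:Add2,r4:Mul2
cycle 8: CDB Add2=2; issue ADD r0<-Add2 // r0:Add2,r1:7,r2:Add3,r3:2,r4:Mul2
cycle 9: CDB Add1=36; issue SUB r4<-Add1 // r0:Add2,r1:7,r2:Add3,r3:2,r4:Add1
cycle 10: CDB Mul2=245; stall // r0:Add2,r1:7,r2:Add3,r3:2,r4:Add1
cycle 11: stall // r0:Add2,r1:7,r2:Add3,r3:2,r4:Add1
cycle 12: stall // r0:Add2,r1:7,r2:Add3,r3:2,r4:Add1
cycle 13: CDB Add3=-243; issue SUB r2<-Add3 // r0:Add2,r1:7,r2:Add3,r3:2,r4:Add1
cycle 14: issue MUL r0<-Mul1 // r0:Mul1,r1:7,r2:Add3,r3:2,r4:Add1
cycle 15: - // r0:Mul1,r1:7,r2:Add3,r3:2,r4:Add1
cycle 16: CDB Add2=-208 // r0:Mul1,r1:7,r2:Add3,r3:2,r4:Add1
cycle 17: - // r0:Mul1,r1:7,r2:Add3,r3:2,r4:Add1
cycle 18: - // r0:Mul1,r1:7,r2:Add3,r3:2,r4:Add1
cycle 19: CDB Add1=-215 // r0:Mul1,r1:7,r2:Add3,r3:2,r4:-215
cycle 20: - // r0:Mul1,r1:7,r2:Add3,r3:2,r4:-215
cycle 21: - // r0:Mul1,r1:7,r2:Add3,r3:2,r4:-215
cycle 22: CDB Add3=7 // r0:Mul1,r1:7,r2:7,r3:2,r4:-215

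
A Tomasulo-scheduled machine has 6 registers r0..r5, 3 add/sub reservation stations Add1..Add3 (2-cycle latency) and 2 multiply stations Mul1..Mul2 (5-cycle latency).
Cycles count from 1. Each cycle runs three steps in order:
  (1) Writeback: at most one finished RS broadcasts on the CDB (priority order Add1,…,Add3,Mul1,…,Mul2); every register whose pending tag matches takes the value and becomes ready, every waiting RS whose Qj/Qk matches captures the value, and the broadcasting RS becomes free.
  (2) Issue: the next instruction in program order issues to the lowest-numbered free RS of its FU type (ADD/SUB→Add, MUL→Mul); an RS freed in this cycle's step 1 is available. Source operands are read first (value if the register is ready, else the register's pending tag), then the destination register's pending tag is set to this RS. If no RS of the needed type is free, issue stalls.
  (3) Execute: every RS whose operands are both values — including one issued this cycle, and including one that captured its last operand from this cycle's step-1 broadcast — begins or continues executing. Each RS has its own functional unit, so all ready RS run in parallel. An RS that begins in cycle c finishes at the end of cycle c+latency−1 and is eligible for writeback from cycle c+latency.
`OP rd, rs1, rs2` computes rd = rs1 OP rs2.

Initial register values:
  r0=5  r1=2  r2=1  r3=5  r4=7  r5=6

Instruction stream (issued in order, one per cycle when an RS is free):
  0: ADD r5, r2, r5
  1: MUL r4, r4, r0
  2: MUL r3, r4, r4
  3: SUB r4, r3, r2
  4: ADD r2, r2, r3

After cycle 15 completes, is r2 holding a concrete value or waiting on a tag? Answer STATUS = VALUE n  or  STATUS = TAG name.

cycle 1: issue ADD r5<-Add1 // r0:5,r1:2,r2:1,r3:5,r4:7,r5:Add1
cycle 2: issue MUL r4<-Mul1 // r0:5,r1:2,r2:1,r3:5,r4:Mul1,r5:Add1
cycle 3: CDB Add1=7; issue MUL r3<-Mul2 // r0:5,r1:2,r2:1,r3:Mul2,r4:Mul1,r5:7
cycle 4: issue SUB r4<-Add1 // r0:5,r1:2,r2:1,r3:Mul2,r4:Add1,r5:7
cycle 5: issue ADD r2<-Add2 // r0:5,r1:2,r2:Add2,r3:Mul2,r4:Add1,r5:7
cycle 6: - // r0:5,r1:2,r2:Add2,r3:Mul2,r4:Add1,r5:7
cycle 7: CDB Mul1=35 // r0:5,r1:2,r2:Add2,r3:Mul2,r4:Add1,r5:7
cycle 8: - // r0:5,r1:2,r2:Add2,r3:Mul2,r4:Add1,r5:7
cycle 9: - // r0:5,r1:2,r2:Add2,r3:Mul2,r4:Add1,r5:7
cycle 10: - // r0:5,r1:2,r2:Add2,r3:Mul2,r4:Add1,r5:7
cycle 11: - // r0:5,r1:2,r2:Add2,r3:Mul2,r4:Add1,r5:7
cycle 12: CDB Mul2=1225 // r0:5,r1:2,r2:Add2,r3:1225,r4:Add1,r5:7
cycle 13: - // r0:5,r1:2,r2:Add2,r3:1225,r4:Add1,r5:7
cycle 14: CDB Add1=1224 // r0:5,r1:2,r2:Add2,r3:1225,r4:1224,r5:7
cycle 15: CDB Add2=1226 // r0:5,r1:2,r2:1226,r3:1225,r4:1224,r5:7

STATUS = VALUE 1226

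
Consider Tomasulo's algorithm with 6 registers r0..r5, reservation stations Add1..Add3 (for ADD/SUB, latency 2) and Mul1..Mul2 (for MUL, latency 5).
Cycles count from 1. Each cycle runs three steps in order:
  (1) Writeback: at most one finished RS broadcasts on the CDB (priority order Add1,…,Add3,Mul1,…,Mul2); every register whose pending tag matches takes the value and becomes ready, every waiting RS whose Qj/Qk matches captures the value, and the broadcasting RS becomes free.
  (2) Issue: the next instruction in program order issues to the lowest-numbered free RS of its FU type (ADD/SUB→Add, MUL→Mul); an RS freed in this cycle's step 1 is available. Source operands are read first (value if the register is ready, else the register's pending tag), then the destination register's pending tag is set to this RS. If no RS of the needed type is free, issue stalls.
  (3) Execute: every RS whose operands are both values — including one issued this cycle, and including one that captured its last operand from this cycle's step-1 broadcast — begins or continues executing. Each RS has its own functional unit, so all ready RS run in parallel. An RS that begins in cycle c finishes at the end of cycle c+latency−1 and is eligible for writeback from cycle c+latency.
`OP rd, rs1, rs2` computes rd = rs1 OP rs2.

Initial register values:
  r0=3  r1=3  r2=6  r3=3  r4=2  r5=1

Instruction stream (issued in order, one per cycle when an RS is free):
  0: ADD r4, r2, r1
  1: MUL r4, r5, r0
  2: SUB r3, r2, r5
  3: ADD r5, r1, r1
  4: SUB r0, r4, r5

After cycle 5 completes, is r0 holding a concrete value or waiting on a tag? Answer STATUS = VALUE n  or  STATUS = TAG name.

STATUS = TAG Add1

cycle 1: issue ADD r4<-Add1 // r0:3,r1:3,r2:6,r3:3,r4:Add1,r5:1
cycle 2: issue MUL r4<-Mul1 // r0:3,r1:3,r2:6,r3:3,r4:Mul1,r5:1
cycle 3: CDB Add1=9; issue SUB r3<-Add1 // r0:3,r1:3,r2:6,r3:Add1,r4:Mul1,r5:1
cycle 4: issue ADD r5<-Add2 // r0:3,r1:3,r2:6,r3:Add1,r4:Mul1,r5:Add2
cycle 5: CDB Add1=5; issue SUB r0<-Add1 // r0:Add1,r1:3,r2:6,r3:5,r4:Mul1,r5:Add2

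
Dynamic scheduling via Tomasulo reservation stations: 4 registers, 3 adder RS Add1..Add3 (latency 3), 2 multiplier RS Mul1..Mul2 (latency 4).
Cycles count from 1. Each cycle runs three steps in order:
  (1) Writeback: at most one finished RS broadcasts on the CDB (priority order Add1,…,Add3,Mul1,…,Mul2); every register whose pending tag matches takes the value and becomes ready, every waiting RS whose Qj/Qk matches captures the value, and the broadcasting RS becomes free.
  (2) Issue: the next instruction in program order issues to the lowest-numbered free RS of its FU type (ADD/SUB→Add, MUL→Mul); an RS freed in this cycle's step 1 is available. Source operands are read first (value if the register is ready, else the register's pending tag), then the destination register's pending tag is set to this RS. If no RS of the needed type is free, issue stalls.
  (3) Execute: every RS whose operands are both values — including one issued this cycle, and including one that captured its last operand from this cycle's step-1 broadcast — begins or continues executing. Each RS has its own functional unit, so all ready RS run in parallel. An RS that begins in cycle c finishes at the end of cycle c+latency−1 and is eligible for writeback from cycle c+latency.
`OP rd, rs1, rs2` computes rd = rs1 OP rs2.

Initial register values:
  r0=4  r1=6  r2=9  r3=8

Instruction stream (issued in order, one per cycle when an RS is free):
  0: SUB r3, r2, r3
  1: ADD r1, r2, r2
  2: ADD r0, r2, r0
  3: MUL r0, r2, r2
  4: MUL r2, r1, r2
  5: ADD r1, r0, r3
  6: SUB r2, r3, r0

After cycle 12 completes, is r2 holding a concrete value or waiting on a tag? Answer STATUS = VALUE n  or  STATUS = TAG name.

  c1: issue SUB r3<-Add1  regs: r0:4,r1:6,r2:9,r3:Add1
  c2: issue ADD r1<-Add2  regs: r0:4,r1:Add2,r2:9,r3:Add1
  c3: issue ADD r0<-Add3  regs: r0:Add3,r1:Add2,r2:9,r3:Add1
  c4: CDB Add1=1; issue MUL r0<-Mul1  regs: r0:Mul1,r1:Add2,r2:9,r3:1
  c5: CDB Add2=18; issue MUL r2<-Mul2  regs: r0:Mul1,r1:18,r2:Mul2,r3:1
  c6: CDB Add3=13; issue ADD r1<-Add1  regs: r0:Mul1,r1:Add1,r2:Mul2,r3:1
  c7: issue SUB r2<-Add2  regs: r0:Mul1,r1:Add1,r2:Add2,r3:1
  c8: CDB Mul1=81  regs: r0:81,r1:Add1,r2:Add2,r3:1
  c9: CDB Mul2=162  regs: r0:81,r1:Add1,r2:Add2,r3:1
  c10: -  regs: r0:81,r1:Add1,r2:Add2,r3:1
  c11: CDB Add1=82  regs: r0:81,r1:82,r2:Add2,r3:1
  c12: CDB Add2=-80  regs: r0:81,r1:82,r2:-80,r3:1

STATUS = VALUE -80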